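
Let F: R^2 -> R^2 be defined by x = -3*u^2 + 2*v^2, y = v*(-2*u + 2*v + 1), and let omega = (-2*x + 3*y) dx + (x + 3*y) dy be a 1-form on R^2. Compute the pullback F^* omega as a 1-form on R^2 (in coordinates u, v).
F^* omega = (-36*u^3 + 42*u^2*v - 18*u*v - 16*v^3 - 6*v^2) du + (6*u^3 + 24*u^2*v - 3*u^2 - 64*u*v^2 - 12*u*v + 40*v^3 + 32*v^2 + 3*v) dv

Using F^*(f dg) = (f ∘ F) d(g ∘ F), substitute each coordinate x_i by F_i(u, v) in f_i, and replace dx_i by d F_i = (∂F_i/∂u) du + (∂F_i/∂v) dv.
  For the x component: f_1(F) = 6*u^2 - 6*u*v + 2*v^2 + 3*v; d F_1 = (-6*u) du + (4*v) dv
  For the y component: f_2(F) = -3*u^2 - 6*u*v + 8*v^2 + 3*v; d F_2 = (-2*v) du + (-2*u + 4*v + 1) dv
Combining and collecting du, dv coefficients:
  coeff of du: -36*u^3 + 42*u^2*v - 18*u*v - 16*v^3 - 6*v^2
  coeff of dv: 6*u^3 + 24*u^2*v - 3*u^2 - 64*u*v^2 - 12*u*v + 40*v^3 + 32*v^2 + 3*v
F^* omega = (-36*u^3 + 42*u^2*v - 18*u*v - 16*v^3 - 6*v^2) du + (6*u^3 + 24*u^2*v - 3*u^2 - 64*u*v^2 - 12*u*v + 40*v^3 + 32*v^2 + 3*v) dv.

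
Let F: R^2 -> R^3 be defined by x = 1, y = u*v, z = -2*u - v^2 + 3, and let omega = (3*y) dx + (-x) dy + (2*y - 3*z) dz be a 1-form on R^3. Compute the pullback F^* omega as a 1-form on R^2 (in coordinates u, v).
F^* omega = (-4*u*v - 12*u - 6*v^2 - v + 18) du + (-4*u*v^2 - 12*u*v - u - 6*v^3 + 18*v) dv

Using F^*(f dg) = (f ∘ F) d(g ∘ F), substitute each coordinate x_i by F_i(u, v) in f_i, and replace dx_i by d F_i = (∂F_i/∂u) du + (∂F_i/∂v) dv.
  For the x component: f_1(F) = 3*u*v; d F_1 = (0) du + (0) dv
  For the y component: f_2(F) = -1; d F_2 = (v) du + (u) dv
  For the z component: f_3(F) = 2*u*v + 6*u + 3*v^2 - 9; d F_3 = (-2) du + (-2*v) dv
Combining and collecting du, dv coefficients:
  coeff of du: -4*u*v - 12*u - 6*v^2 - v + 18
  coeff of dv: -4*u*v^2 - 12*u*v - u - 6*v^3 + 18*v
F^* omega = (-4*u*v - 12*u - 6*v^2 - v + 18) du + (-4*u*v^2 - 12*u*v - u - 6*v^3 + 18*v) dv.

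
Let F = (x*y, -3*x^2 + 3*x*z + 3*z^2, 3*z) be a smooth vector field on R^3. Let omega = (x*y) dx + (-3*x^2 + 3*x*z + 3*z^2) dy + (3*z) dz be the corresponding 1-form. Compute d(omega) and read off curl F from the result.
d(omega) = (-3*x - 6*z) dy ∧ dz + (0) dz ∧ dx + (-7*x + 3*z) dx ∧ dy; curl F = (-3*x - 6*z, 0, -7*x + 3*z)

d omega = sum_{i<j} (∂f_j/∂x_i - ∂f_i/∂x_j) dx_i ∧ dx_j. Under the identification (dy ∧ dz, dz ∧ dx, dx ∧ dy) ↔ (e_x, e_y, e_z), the coefficients are exactly the components of curl F. Compute:
  ∂R/∂y - ∂Q/∂z = (0) - (3*x + 6*z) = -3*x - 6*z
  ∂P/∂z - ∂R/∂x = (0) - (0) = 0
  ∂Q/∂x - ∂P/∂y = (-6*x + 3*z) - (x) = -7*x + 3*z.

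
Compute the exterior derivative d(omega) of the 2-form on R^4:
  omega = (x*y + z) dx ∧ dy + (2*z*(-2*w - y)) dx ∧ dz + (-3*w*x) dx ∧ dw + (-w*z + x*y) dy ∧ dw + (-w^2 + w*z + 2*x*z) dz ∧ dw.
d(omega) = (2*z + 1) dx ∧ dy ∧ dz + (-2*z) dx ∧ dz ∧ dw + (y) dx ∧ dy ∧ dw + (w) dy ∧ dz ∧ dw

For a 2-form omega = sum_{i<j} g_{ij} dx_i ∧ dx_j, the exterior derivative is
  d(omega) = sum_{i<j} d(g_{ij}) ∧ dx_i ∧ dx_j = sum_{i<j, k} (∂g_{ij}/∂x_k) dx_k ∧ dx_i ∧ dx_j.
Expand each term, using dx_k ∧ dx_i ∧ dx_j = sgn(permutation) dx_{(a)} ∧ dx_{(b)} ∧ dx_{(c)} with (a < b < c) sorted:
  d(x*y + z) includes (∂/∂z)(x*y + z) dz = (1) dz, which multiplied by dx ∧ dy gives (1) dx ∧ dy ∧ dz
  d(2*z*(-2*w - y)) includes (∂/∂y)(2*z*(-2*w - y)) dy = (-2*z) dy, which multiplied by dx ∧ dz gives (2*z) dx ∧ dy ∧ dz
  d(2*z*(-2*w - y)) includes (∂/∂w)(2*z*(-2*w - y)) dw = (-4*z) dw, which multiplied by dx ∧ dz gives (-4*z) dx ∧ dz ∧ dw
  d(-w*z + x*y) includes (∂/∂x)(-w*z + x*y) dx = (y) dx, which multiplied by dy ∧ dw gives (y) dx ∧ dy ∧ dw
  d(-w*z + x*y) includes (∂/∂z)(-w*z + x*y) dz = (-w) dz, which multiplied by dy ∧ dw gives (w) dy ∧ dz ∧ dw
  d(-w^2 + w*z + 2*x*z) includes (∂/∂x)(-w^2 + w*z + 2*x*z) dx = (2*z) dx, which multiplied by dz ∧ dw gives (2*z) dx ∧ dz ∧ dw
Collecting like 3-forms: d(omega) = (2*z + 1) dx ∧ dy ∧ dz + (-2*z) dx ∧ dz ∧ dw + (y) dx ∧ dy ∧ dw + (w) dy ∧ dz ∧ dw.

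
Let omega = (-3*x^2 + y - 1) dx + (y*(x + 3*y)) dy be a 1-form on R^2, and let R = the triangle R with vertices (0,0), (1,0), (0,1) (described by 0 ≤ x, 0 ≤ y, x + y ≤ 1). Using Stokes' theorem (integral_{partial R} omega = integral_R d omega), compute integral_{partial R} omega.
integral_(partial R) omega = -1/3

Stokes: integral_partial_R omega = integral_R d omega with d omega = (∂Q/∂x - ∂P/∂y) dx ∧ dy.
  ∂Q/∂x = y
  ∂P/∂y = 1
  integrand = ∂Q/∂x - ∂P/∂y = y - 1.
Integrating over R: integral_0^1 integral_0^{1-x} (y - 1) dy dx = -1/3.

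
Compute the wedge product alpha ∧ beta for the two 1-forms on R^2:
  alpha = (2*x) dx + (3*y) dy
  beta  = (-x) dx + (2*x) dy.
alpha ∧ beta = (x*(4*x + 3*y)) dx ∧ dy

Distribute the wedge, using dx_i ∧ dx_j = -dx_j ∧ dx_i and dx_i ∧ dx_i = 0. For each pair (i, j) with i < j, the coefficient of dx_i ∧ dx_j in alpha ∧ beta is (alpha_i * beta_j - alpha_j * beta_i). Collecting: alpha ∧ beta = (x*(4*x + 3*y)) dx ∧ dy.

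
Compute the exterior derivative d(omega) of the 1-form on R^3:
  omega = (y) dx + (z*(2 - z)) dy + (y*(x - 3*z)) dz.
d(omega) = (-1) dx ∧ dy + (y) dx ∧ dz + (x - z - 2) dy ∧ dz

For a 1-form omega = sum_i f_i dx_i, the exterior derivative is
  d(omega) = sum_{i < j} (∂f_j/∂x_i - ∂f_i/∂x_j) dx_i ∧ dx_j.
  coefficient of dx ∧ dy: ∂f_2/∂x - ∂f_1/∂y = ∂(z*(2 - z))/∂x - ∂(y)/∂y = -1
  coefficient of dx ∧ dz: ∂f_3/∂x - ∂f_1/∂z = ∂(y*(x - 3*z))/∂x - ∂(y)/∂z = y
  coefficient of dy ∧ dz: ∂f_3/∂y - ∂f_2/∂z = ∂(y*(x - 3*z))/∂y - ∂(z*(2 - z))/∂z = x - z - 2
Assembling: d(omega) = (-1) dx ∧ dy + (y) dx ∧ dz + (x - z - 2) dy ∧ dz.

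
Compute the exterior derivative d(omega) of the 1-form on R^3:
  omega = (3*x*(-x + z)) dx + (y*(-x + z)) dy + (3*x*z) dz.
d(omega) = (-y) dx ∧ dy + (-3*x + 3*z) dx ∧ dz + (-y) dy ∧ dz

For a 1-form omega = sum_i f_i dx_i, the exterior derivative is
  d(omega) = sum_{i < j} (∂f_j/∂x_i - ∂f_i/∂x_j) dx_i ∧ dx_j.
  coefficient of dx ∧ dy: ∂f_2/∂x - ∂f_1/∂y = ∂(y*(-x + z))/∂x - ∂(3*x*(-x + z))/∂y = -y
  coefficient of dx ∧ dz: ∂f_3/∂x - ∂f_1/∂z = ∂(3*x*z)/∂x - ∂(3*x*(-x + z))/∂z = -3*x + 3*z
  coefficient of dy ∧ dz: ∂f_3/∂y - ∂f_2/∂z = ∂(3*x*z)/∂y - ∂(y*(-x + z))/∂z = -y
Assembling: d(omega) = (-y) dx ∧ dy + (-3*x + 3*z) dx ∧ dz + (-y) dy ∧ dz.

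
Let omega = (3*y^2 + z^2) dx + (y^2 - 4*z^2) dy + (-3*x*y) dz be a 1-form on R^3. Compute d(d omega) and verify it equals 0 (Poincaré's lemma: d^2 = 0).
d(d omega) = 0

Step 1: d omega = sum_{i<j} (∂f_j/∂x_i - ∂f_i/∂x_j) dx_i ∧ dx_j:
  coeff of dx ∧ dy: -6*y
  coeff of dx ∧ dz: -3*y - 2*z
  coeff of dy ∧ dz: -3*x + 8*z
Step 2: Apply d again to each 2-form coefficient. The only possible 3-form in R^3 is dx ∧ dy ∧ dz, with coefficient
  ∂(coeff of dy∧dz)/∂x - ∂(coeff of dx∧dz)/∂y + ∂(coeff of dx∧dy)/∂z
  = ∂/∂x (-3*x + 8*z) - ∂/∂y (-3*y - 2*z) + ∂/∂z (-6*y).
Each of these terms simplifies to sums of mixed partials that cancel in pairs. The result is 0 (by equality of mixed partials for smooth functions — Schwarz / Clairaut).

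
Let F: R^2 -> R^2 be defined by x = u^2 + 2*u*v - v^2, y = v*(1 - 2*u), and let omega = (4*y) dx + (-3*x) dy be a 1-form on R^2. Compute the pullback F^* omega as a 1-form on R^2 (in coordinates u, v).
F^* omega = (2*v*(-5*u^2 - 2*u*v + 4*u - 3*v^2 + 4*v)) du + (6*u^3 - 4*u^2*v - 3*u^2 + 10*u*v^2 + 2*u*v - 5*v^2) dv

Using F^*(f dg) = (f ∘ F) d(g ∘ F), substitute each coordinate x_i by F_i(u, v) in f_i, and replace dx_i by d F_i = (∂F_i/∂u) du + (∂F_i/∂v) dv.
  For the x component: f_1(F) = 4*v*(1 - 2*u); d F_1 = (2*u + 2*v) du + (2*u - 2*v) dv
  For the y component: f_2(F) = -3*u^2 - 6*u*v + 3*v^2; d F_2 = (-2*v) du + (1 - 2*u) dv
Combining and collecting du, dv coefficients:
  coeff of du: 2*v*(-5*u^2 - 2*u*v + 4*u - 3*v^2 + 4*v)
  coeff of dv: 6*u^3 - 4*u^2*v - 3*u^2 + 10*u*v^2 + 2*u*v - 5*v^2
F^* omega = (2*v*(-5*u^2 - 2*u*v + 4*u - 3*v^2 + 4*v)) du + (6*u^3 - 4*u^2*v - 3*u^2 + 10*u*v^2 + 2*u*v - 5*v^2) dv.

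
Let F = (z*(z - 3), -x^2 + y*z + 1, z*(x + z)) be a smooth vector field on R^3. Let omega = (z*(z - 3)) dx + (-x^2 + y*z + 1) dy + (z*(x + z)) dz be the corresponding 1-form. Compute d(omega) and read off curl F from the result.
d(omega) = (-y) dy ∧ dz + (z - 3) dz ∧ dx + (-2*x) dx ∧ dy; curl F = (-y, z - 3, -2*x)

d omega = sum_{i<j} (∂f_j/∂x_i - ∂f_i/∂x_j) dx_i ∧ dx_j. Under the identification (dy ∧ dz, dz ∧ dx, dx ∧ dy) ↔ (e_x, e_y, e_z), the coefficients are exactly the components of curl F. Compute:
  ∂R/∂y - ∂Q/∂z = (0) - (y) = -y
  ∂P/∂z - ∂R/∂x = (2*z - 3) - (z) = z - 3
  ∂Q/∂x - ∂P/∂y = (-2*x) - (0) = -2*x.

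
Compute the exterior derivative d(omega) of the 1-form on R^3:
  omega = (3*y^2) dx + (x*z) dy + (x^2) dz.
d(omega) = (-6*y + z) dx ∧ dy + (2*x) dx ∧ dz + (-x) dy ∧ dz

For a 1-form omega = sum_i f_i dx_i, the exterior derivative is
  d(omega) = sum_{i < j} (∂f_j/∂x_i - ∂f_i/∂x_j) dx_i ∧ dx_j.
  coefficient of dx ∧ dy: ∂f_2/∂x - ∂f_1/∂y = ∂(x*z)/∂x - ∂(3*y^2)/∂y = -6*y + z
  coefficient of dx ∧ dz: ∂f_3/∂x - ∂f_1/∂z = ∂(x^2)/∂x - ∂(3*y^2)/∂z = 2*x
  coefficient of dy ∧ dz: ∂f_3/∂y - ∂f_2/∂z = ∂(x^2)/∂y - ∂(x*z)/∂z = -x
Assembling: d(omega) = (-6*y + z) dx ∧ dy + (2*x) dx ∧ dz + (-x) dy ∧ dz.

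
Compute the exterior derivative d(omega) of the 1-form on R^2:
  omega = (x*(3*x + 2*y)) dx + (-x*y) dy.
d(omega) = (-2*x - y) dx ∧ dy

For a 1-form omega = sum_i f_i dx_i, the exterior derivative is
  d(omega) = sum_{i < j} (∂f_j/∂x_i - ∂f_i/∂x_j) dx_i ∧ dx_j.
  coefficient of dx ∧ dy: ∂f_2/∂x - ∂f_1/∂y = ∂(-x*y)/∂x - ∂(x*(3*x + 2*y))/∂y = -2*x - y
Assembling: d(omega) = (-2*x - y) dx ∧ dy.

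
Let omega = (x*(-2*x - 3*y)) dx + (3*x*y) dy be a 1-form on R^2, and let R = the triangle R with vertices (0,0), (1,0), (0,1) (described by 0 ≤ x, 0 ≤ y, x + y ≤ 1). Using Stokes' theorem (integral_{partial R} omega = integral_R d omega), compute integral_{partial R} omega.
integral_(partial R) omega = 1

Stokes: integral_partial_R omega = integral_R d omega with d omega = (∂Q/∂x - ∂P/∂y) dx ∧ dy.
  ∂Q/∂x = 3*y
  ∂P/∂y = -3*x
  integrand = ∂Q/∂x - ∂P/∂y = 3*x + 3*y.
Integrating over R: integral_0^1 integral_0^{1-x} (3*x + 3*y) dy dx = 1.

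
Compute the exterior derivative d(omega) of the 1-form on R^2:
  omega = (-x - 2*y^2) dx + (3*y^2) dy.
d(omega) = (4*y) dx ∧ dy

For a 1-form omega = sum_i f_i dx_i, the exterior derivative is
  d(omega) = sum_{i < j} (∂f_j/∂x_i - ∂f_i/∂x_j) dx_i ∧ dx_j.
  coefficient of dx ∧ dy: ∂f_2/∂x - ∂f_1/∂y = ∂(3*y^2)/∂x - ∂(-x - 2*y^2)/∂y = 4*y
Assembling: d(omega) = (4*y) dx ∧ dy.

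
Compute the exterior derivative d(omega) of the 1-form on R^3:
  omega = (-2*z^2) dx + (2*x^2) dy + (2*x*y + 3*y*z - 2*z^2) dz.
d(omega) = (4*x) dx ∧ dy + (2*y + 4*z) dx ∧ dz + (2*x + 3*z) dy ∧ dz

For a 1-form omega = sum_i f_i dx_i, the exterior derivative is
  d(omega) = sum_{i < j} (∂f_j/∂x_i - ∂f_i/∂x_j) dx_i ∧ dx_j.
  coefficient of dx ∧ dy: ∂f_2/∂x - ∂f_1/∂y = ∂(2*x^2)/∂x - ∂(-2*z^2)/∂y = 4*x
  coefficient of dx ∧ dz: ∂f_3/∂x - ∂f_1/∂z = ∂(2*x*y + 3*y*z - 2*z^2)/∂x - ∂(-2*z^2)/∂z = 2*y + 4*z
  coefficient of dy ∧ dz: ∂f_3/∂y - ∂f_2/∂z = ∂(2*x*y + 3*y*z - 2*z^2)/∂y - ∂(2*x^2)/∂z = 2*x + 3*z
Assembling: d(omega) = (4*x) dx ∧ dy + (2*y + 4*z) dx ∧ dz + (2*x + 3*z) dy ∧ dz.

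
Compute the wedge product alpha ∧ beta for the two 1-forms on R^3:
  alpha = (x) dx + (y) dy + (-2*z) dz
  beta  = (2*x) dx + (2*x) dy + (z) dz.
alpha ∧ beta = (2*x*(x - y)) dx ∧ dy + (5*x*z) dx ∧ dz + (z*(4*x + y)) dy ∧ dz

Distribute the wedge, using dx_i ∧ dx_j = -dx_j ∧ dx_i and dx_i ∧ dx_i = 0. For each pair (i, j) with i < j, the coefficient of dx_i ∧ dx_j in alpha ∧ beta is (alpha_i * beta_j - alpha_j * beta_i). Collecting: alpha ∧ beta = (2*x*(x - y)) dx ∧ dy + (5*x*z) dx ∧ dz + (z*(4*x + y)) dy ∧ dz.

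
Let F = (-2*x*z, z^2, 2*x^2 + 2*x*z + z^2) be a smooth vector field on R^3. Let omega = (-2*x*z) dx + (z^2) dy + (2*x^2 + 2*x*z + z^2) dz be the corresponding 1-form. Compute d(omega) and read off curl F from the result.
d(omega) = (-2*z) dy ∧ dz + (-6*x - 2*z) dz ∧ dx + (0) dx ∧ dy; curl F = (-2*z, -6*x - 2*z, 0)

d omega = sum_{i<j} (∂f_j/∂x_i - ∂f_i/∂x_j) dx_i ∧ dx_j. Under the identification (dy ∧ dz, dz ∧ dx, dx ∧ dy) ↔ (e_x, e_y, e_z), the coefficients are exactly the components of curl F. Compute:
  ∂R/∂y - ∂Q/∂z = (0) - (2*z) = -2*z
  ∂P/∂z - ∂R/∂x = (-2*x) - (4*x + 2*z) = -6*x - 2*z
  ∂Q/∂x - ∂P/∂y = (0) - (0) = 0.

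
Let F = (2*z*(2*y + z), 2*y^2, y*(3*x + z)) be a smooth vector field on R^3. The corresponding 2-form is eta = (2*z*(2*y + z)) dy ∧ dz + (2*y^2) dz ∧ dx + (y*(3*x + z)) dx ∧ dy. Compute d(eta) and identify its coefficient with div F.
d(eta) = (5*y) dx ∧ dy ∧ dz; div F = 5*y

For a 2-form in R^3 of the form above, applying d gives a 3-form with coefficient ∂P/∂x + ∂Q/∂y + ∂R/∂z:
  ∂P/∂x = 0
  ∂Q/∂y = 4*y
  ∂R/∂z = y
Sum = 5*y, which is exactly div F.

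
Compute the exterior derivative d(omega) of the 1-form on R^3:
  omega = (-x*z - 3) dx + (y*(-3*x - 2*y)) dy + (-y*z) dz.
d(omega) = (-3*y) dx ∧ dy + (x) dx ∧ dz + (-z) dy ∧ dz

For a 1-form omega = sum_i f_i dx_i, the exterior derivative is
  d(omega) = sum_{i < j} (∂f_j/∂x_i - ∂f_i/∂x_j) dx_i ∧ dx_j.
  coefficient of dx ∧ dy: ∂f_2/∂x - ∂f_1/∂y = ∂(y*(-3*x - 2*y))/∂x - ∂(-x*z - 3)/∂y = -3*y
  coefficient of dx ∧ dz: ∂f_3/∂x - ∂f_1/∂z = ∂(-y*z)/∂x - ∂(-x*z - 3)/∂z = x
  coefficient of dy ∧ dz: ∂f_3/∂y - ∂f_2/∂z = ∂(-y*z)/∂y - ∂(y*(-3*x - 2*y))/∂z = -z
Assembling: d(omega) = (-3*y) dx ∧ dy + (x) dx ∧ dz + (-z) dy ∧ dz.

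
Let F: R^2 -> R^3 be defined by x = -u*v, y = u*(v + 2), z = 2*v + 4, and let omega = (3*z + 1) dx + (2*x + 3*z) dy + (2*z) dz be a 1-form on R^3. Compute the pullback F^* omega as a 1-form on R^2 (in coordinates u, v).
F^* omega = (-2*u*v^2 - 4*u*v + 11*v + 24) du + (-2*u^2*v - u + 8*v + 16) dv

Using F^*(f dg) = (f ∘ F) d(g ∘ F), substitute each coordinate x_i by F_i(u, v) in f_i, and replace dx_i by d F_i = (∂F_i/∂u) du + (∂F_i/∂v) dv.
  For the x component: f_1(F) = 6*v + 13; d F_1 = (-v) du + (-u) dv
  For the y component: f_2(F) = -2*u*v + 6*v + 12; d F_2 = (v + 2) du + (u) dv
  For the z component: f_3(F) = 4*v + 8; d F_3 = (0) du + (2) dv
Combining and collecting du, dv coefficients:
  coeff of du: -2*u*v^2 - 4*u*v + 11*v + 24
  coeff of dv: -2*u^2*v - u + 8*v + 16
F^* omega = (-2*u*v^2 - 4*u*v + 11*v + 24) du + (-2*u^2*v - u + 8*v + 16) dv.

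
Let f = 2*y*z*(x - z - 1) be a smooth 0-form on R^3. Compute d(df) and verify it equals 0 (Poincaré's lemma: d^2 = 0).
d(df) = 0

Step 1: df = sum_i (∂f/∂x_i) dx_i = (2*y*z) dx + (2*z*(x - z - 1)) dy + (2*y*(x - 2*z - 1)) dz.
Step 2: Apply d again. Using the 1-form formula, the coefficient of dx ∧ dy in d(df) is ∂^2 f/∂x ∂y - ∂^2 f/∂y ∂x = (2*z) - (2*z) = 0 (equality of mixed partials for smooth f).
Similarly for dx ∧ dz and dy ∧ dz — all coefficients vanish. So d(df) = 0.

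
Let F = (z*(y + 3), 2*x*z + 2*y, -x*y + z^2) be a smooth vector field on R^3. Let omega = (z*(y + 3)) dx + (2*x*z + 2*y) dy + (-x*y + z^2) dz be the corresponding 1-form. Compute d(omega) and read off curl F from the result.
d(omega) = (-3*x) dy ∧ dz + (2*y + 3) dz ∧ dx + (z) dx ∧ dy; curl F = (-3*x, 2*y + 3, z)

d omega = sum_{i<j} (∂f_j/∂x_i - ∂f_i/∂x_j) dx_i ∧ dx_j. Under the identification (dy ∧ dz, dz ∧ dx, dx ∧ dy) ↔ (e_x, e_y, e_z), the coefficients are exactly the components of curl F. Compute:
  ∂R/∂y - ∂Q/∂z = (-x) - (2*x) = -3*x
  ∂P/∂z - ∂R/∂x = (y + 3) - (-y) = 2*y + 3
  ∂Q/∂x - ∂P/∂y = (2*z) - (z) = z.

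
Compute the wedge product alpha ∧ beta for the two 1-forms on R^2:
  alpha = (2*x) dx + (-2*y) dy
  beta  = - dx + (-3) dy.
alpha ∧ beta = (-6*x - 2*y) dx ∧ dy

Distribute the wedge, using dx_i ∧ dx_j = -dx_j ∧ dx_i and dx_i ∧ dx_i = 0. For each pair (i, j) with i < j, the coefficient of dx_i ∧ dx_j in alpha ∧ beta is (alpha_i * beta_j - alpha_j * beta_i). Collecting: alpha ∧ beta = (-6*x - 2*y) dx ∧ dy.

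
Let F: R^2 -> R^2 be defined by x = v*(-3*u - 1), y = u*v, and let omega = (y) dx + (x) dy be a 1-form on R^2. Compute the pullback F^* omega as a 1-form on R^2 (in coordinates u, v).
F^* omega = (v^2*(-6*u - 1)) du + (2*u*v*(-3*u - 1)) dv

Using F^*(f dg) = (f ∘ F) d(g ∘ F), substitute each coordinate x_i by F_i(u, v) in f_i, and replace dx_i by d F_i = (∂F_i/∂u) du + (∂F_i/∂v) dv.
  For the x component: f_1(F) = u*v; d F_1 = (-3*v) du + (-3*u - 1) dv
  For the y component: f_2(F) = v*(-3*u - 1); d F_2 = (v) du + (u) dv
Combining and collecting du, dv coefficients:
  coeff of du: v^2*(-6*u - 1)
  coeff of dv: 2*u*v*(-3*u - 1)
F^* omega = (v^2*(-6*u - 1)) du + (2*u*v*(-3*u - 1)) dv.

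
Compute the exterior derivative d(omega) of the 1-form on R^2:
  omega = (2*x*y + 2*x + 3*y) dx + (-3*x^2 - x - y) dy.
d(omega) = (-8*x - 4) dx ∧ dy

For a 1-form omega = sum_i f_i dx_i, the exterior derivative is
  d(omega) = sum_{i < j} (∂f_j/∂x_i - ∂f_i/∂x_j) dx_i ∧ dx_j.
  coefficient of dx ∧ dy: ∂f_2/∂x - ∂f_1/∂y = ∂(-3*x^2 - x - y)/∂x - ∂(2*x*y + 2*x + 3*y)/∂y = -8*x - 4
Assembling: d(omega) = (-8*x - 4) dx ∧ dy.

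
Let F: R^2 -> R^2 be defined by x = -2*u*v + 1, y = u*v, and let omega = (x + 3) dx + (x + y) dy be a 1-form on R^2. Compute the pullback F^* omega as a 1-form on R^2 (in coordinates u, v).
F^* omega = (v*(3*u*v - 7)) du + (u*(3*u*v - 7)) dv

Using F^*(f dg) = (f ∘ F) d(g ∘ F), substitute each coordinate x_i by F_i(u, v) in f_i, and replace dx_i by d F_i = (∂F_i/∂u) du + (∂F_i/∂v) dv.
  For the x component: f_1(F) = -2*u*v + 4; d F_1 = (-2*v) du + (-2*u) dv
  For the y component: f_2(F) = -u*v + 1; d F_2 = (v) du + (u) dv
Combining and collecting du, dv coefficients:
  coeff of du: v*(3*u*v - 7)
  coeff of dv: u*(3*u*v - 7)
F^* omega = (v*(3*u*v - 7)) du + (u*(3*u*v - 7)) dv.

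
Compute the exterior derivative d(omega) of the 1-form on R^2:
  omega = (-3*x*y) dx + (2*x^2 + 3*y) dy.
d(omega) = (7*x) dx ∧ dy

For a 1-form omega = sum_i f_i dx_i, the exterior derivative is
  d(omega) = sum_{i < j} (∂f_j/∂x_i - ∂f_i/∂x_j) dx_i ∧ dx_j.
  coefficient of dx ∧ dy: ∂f_2/∂x - ∂f_1/∂y = ∂(2*x^2 + 3*y)/∂x - ∂(-3*x*y)/∂y = 7*x
Assembling: d(omega) = (7*x) dx ∧ dy.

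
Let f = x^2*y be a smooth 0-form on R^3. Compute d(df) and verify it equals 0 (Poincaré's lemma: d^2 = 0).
d(df) = 0

Step 1: df = sum_i (∂f/∂x_i) dx_i = (2*x*y) dx + (x^2) dy + (0) dz.
Step 2: Apply d again. Using the 1-form formula, the coefficient of dx ∧ dy in d(df) is ∂^2 f/∂x ∂y - ∂^2 f/∂y ∂x = (2*x) - (2*x) = 0 (equality of mixed partials for smooth f).
Similarly for dx ∧ dz and dy ∧ dz — all coefficients vanish. So d(df) = 0.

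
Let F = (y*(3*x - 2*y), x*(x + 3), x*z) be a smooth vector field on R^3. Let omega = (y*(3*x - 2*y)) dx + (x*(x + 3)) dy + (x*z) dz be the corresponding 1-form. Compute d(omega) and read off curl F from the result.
d(omega) = (0) dy ∧ dz + (-z) dz ∧ dx + (-x + 4*y + 3) dx ∧ dy; curl F = (0, -z, -x + 4*y + 3)

d omega = sum_{i<j} (∂f_j/∂x_i - ∂f_i/∂x_j) dx_i ∧ dx_j. Under the identification (dy ∧ dz, dz ∧ dx, dx ∧ dy) ↔ (e_x, e_y, e_z), the coefficients are exactly the components of curl F. Compute:
  ∂R/∂y - ∂Q/∂z = (0) - (0) = 0
  ∂P/∂z - ∂R/∂x = (0) - (z) = -z
  ∂Q/∂x - ∂P/∂y = (2*x + 3) - (3*x - 4*y) = -x + 4*y + 3.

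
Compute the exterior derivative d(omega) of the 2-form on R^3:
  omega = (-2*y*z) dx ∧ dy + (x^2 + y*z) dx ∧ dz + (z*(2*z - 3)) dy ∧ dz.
d(omega) = (-2*y - z) dx ∧ dy ∧ dz

For a 2-form omega = sum_{i<j} g_{ij} dx_i ∧ dx_j, the exterior derivative is
  d(omega) = sum_{i<j} d(g_{ij}) ∧ dx_i ∧ dx_j = sum_{i<j, k} (∂g_{ij}/∂x_k) dx_k ∧ dx_i ∧ dx_j.
Expand each term, using dx_k ∧ dx_i ∧ dx_j = sgn(permutation) dx_{(a)} ∧ dx_{(b)} ∧ dx_{(c)} with (a < b < c) sorted:
  d(-2*y*z) includes (∂/∂z)(-2*y*z) dz = (-2*y) dz, which multiplied by dx ∧ dy gives (-2*y) dx ∧ dy ∧ dz
  d(x^2 + y*z) includes (∂/∂y)(x^2 + y*z) dy = (z) dy, which multiplied by dx ∧ dz gives (-z) dx ∧ dy ∧ dz
Collecting like 3-forms: d(omega) = (-2*y - z) dx ∧ dy ∧ dz.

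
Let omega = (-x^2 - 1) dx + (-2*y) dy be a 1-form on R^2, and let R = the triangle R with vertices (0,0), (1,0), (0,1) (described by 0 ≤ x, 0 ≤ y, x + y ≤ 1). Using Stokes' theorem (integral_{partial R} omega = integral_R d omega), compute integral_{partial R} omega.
integral_(partial R) omega = 0

Stokes: integral_partial_R omega = integral_R d omega with d omega = (∂Q/∂x - ∂P/∂y) dx ∧ dy.
  ∂Q/∂x = 0
  ∂P/∂y = 0
  integrand = ∂Q/∂x - ∂P/∂y = 0.
Integrating over R: integral_0^1 integral_0^{1-x} (0) dy dx = 0.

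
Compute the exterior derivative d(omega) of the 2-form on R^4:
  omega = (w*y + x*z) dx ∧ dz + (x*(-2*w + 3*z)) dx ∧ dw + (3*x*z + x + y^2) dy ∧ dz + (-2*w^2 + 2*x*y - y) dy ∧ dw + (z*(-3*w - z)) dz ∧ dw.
d(omega) = (-w + 3*z + 1) dx ∧ dy ∧ dz + (-3*x + y) dx ∧ dz ∧ dw + (2*y) dx ∧ dy ∧ dw

For a 2-form omega = sum_{i<j} g_{ij} dx_i ∧ dx_j, the exterior derivative is
  d(omega) = sum_{i<j} d(g_{ij}) ∧ dx_i ∧ dx_j = sum_{i<j, k} (∂g_{ij}/∂x_k) dx_k ∧ dx_i ∧ dx_j.
Expand each term, using dx_k ∧ dx_i ∧ dx_j = sgn(permutation) dx_{(a)} ∧ dx_{(b)} ∧ dx_{(c)} with (a < b < c) sorted:
  d(w*y + x*z) includes (∂/∂y)(w*y + x*z) dy = (w) dy, which multiplied by dx ∧ dz gives (-w) dx ∧ dy ∧ dz
  d(w*y + x*z) includes (∂/∂w)(w*y + x*z) dw = (y) dw, which multiplied by dx ∧ dz gives (y) dx ∧ dz ∧ dw
  d(x*(-2*w + 3*z)) includes (∂/∂z)(x*(-2*w + 3*z)) dz = (3*x) dz, which multiplied by dx ∧ dw gives (-3*x) dx ∧ dz ∧ dw
  d(3*x*z + x + y^2) includes (∂/∂x)(3*x*z + x + y^2) dx = (3*z + 1) dx, which multiplied by dy ∧ dz gives (3*z + 1) dx ∧ dy ∧ dz
  d(-2*w^2 + 2*x*y - y) includes (∂/∂x)(-2*w^2 + 2*x*y - y) dx = (2*y) dx, which multiplied by dy ∧ dw gives (2*y) dx ∧ dy ∧ dw
Collecting like 3-forms: d(omega) = (-w + 3*z + 1) dx ∧ dy ∧ dz + (-3*x + y) dx ∧ dz ∧ dw + (2*y) dx ∧ dy ∧ dw.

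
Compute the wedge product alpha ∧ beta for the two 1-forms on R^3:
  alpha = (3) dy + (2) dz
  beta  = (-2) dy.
alpha ∧ beta = (4) dy ∧ dz

Distribute the wedge, using dx_i ∧ dx_j = -dx_j ∧ dx_i and dx_i ∧ dx_i = 0. For each pair (i, j) with i < j, the coefficient of dx_i ∧ dx_j in alpha ∧ beta is (alpha_i * beta_j - alpha_j * beta_i). Collecting: alpha ∧ beta = (4) dy ∧ dz.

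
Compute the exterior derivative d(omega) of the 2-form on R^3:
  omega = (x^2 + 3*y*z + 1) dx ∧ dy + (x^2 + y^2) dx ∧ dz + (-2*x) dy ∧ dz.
d(omega) = (y - 2) dx ∧ dy ∧ dz

For a 2-form omega = sum_{i<j} g_{ij} dx_i ∧ dx_j, the exterior derivative is
  d(omega) = sum_{i<j} d(g_{ij}) ∧ dx_i ∧ dx_j = sum_{i<j, k} (∂g_{ij}/∂x_k) dx_k ∧ dx_i ∧ dx_j.
Expand each term, using dx_k ∧ dx_i ∧ dx_j = sgn(permutation) dx_{(a)} ∧ dx_{(b)} ∧ dx_{(c)} with (a < b < c) sorted:
  d(x^2 + 3*y*z + 1) includes (∂/∂z)(x^2 + 3*y*z + 1) dz = (3*y) dz, which multiplied by dx ∧ dy gives (3*y) dx ∧ dy ∧ dz
  d(x^2 + y^2) includes (∂/∂y)(x^2 + y^2) dy = (2*y) dy, which multiplied by dx ∧ dz gives (-2*y) dx ∧ dy ∧ dz
  d(-2*x) includes (∂/∂x)(-2*x) dx = (-2) dx, which multiplied by dy ∧ dz gives (-2) dx ∧ dy ∧ dz
Collecting like 3-forms: d(omega) = (y - 2) dx ∧ dy ∧ dz.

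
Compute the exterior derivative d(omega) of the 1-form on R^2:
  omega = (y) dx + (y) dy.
d(omega) = (-1) dx ∧ dy

For a 1-form omega = sum_i f_i dx_i, the exterior derivative is
  d(omega) = sum_{i < j} (∂f_j/∂x_i - ∂f_i/∂x_j) dx_i ∧ dx_j.
  coefficient of dx ∧ dy: ∂f_2/∂x - ∂f_1/∂y = ∂(y)/∂x - ∂(y)/∂y = -1
Assembling: d(omega) = (-1) dx ∧ dy.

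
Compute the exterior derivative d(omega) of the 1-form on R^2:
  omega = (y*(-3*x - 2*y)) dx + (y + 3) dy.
d(omega) = (3*x + 4*y) dx ∧ dy

For a 1-form omega = sum_i f_i dx_i, the exterior derivative is
  d(omega) = sum_{i < j} (∂f_j/∂x_i - ∂f_i/∂x_j) dx_i ∧ dx_j.
  coefficient of dx ∧ dy: ∂f_2/∂x - ∂f_1/∂y = ∂(y + 3)/∂x - ∂(y*(-3*x - 2*y))/∂y = 3*x + 4*y
Assembling: d(omega) = (3*x + 4*y) dx ∧ dy.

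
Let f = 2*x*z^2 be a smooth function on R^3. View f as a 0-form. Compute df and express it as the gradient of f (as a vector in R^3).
df = (2*z^2) dx + (0) dy + (4*x*z) dz; grad f = (2*z^2, 0, 4*x*z)

For a 0-form f, d f = (∂f/∂x) dx + (∂f/∂y) dy + (∂f/∂z) dz. The components of the vector representation are exactly the entries of grad f in Cartesian coordinates:
  ∂f/∂x = 2*z^2
  ∂f/∂y = 0
  ∂f/∂z = 4*x*z.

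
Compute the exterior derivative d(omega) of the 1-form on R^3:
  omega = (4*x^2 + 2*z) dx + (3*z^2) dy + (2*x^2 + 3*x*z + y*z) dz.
d(omega) = (4*x + 3*z - 2) dx ∧ dz + (-5*z) dy ∧ dz

For a 1-form omega = sum_i f_i dx_i, the exterior derivative is
  d(omega) = sum_{i < j} (∂f_j/∂x_i - ∂f_i/∂x_j) dx_i ∧ dx_j.
  coefficient of dx ∧ dz: ∂f_3/∂x - ∂f_1/∂z = ∂(2*x^2 + 3*x*z + y*z)/∂x - ∂(4*x^2 + 2*z)/∂z = 4*x + 3*z - 2
  coefficient of dy ∧ dz: ∂f_3/∂y - ∂f_2/∂z = ∂(2*x^2 + 3*x*z + y*z)/∂y - ∂(3*z^2)/∂z = -5*z
Assembling: d(omega) = (4*x + 3*z - 2) dx ∧ dz + (-5*z) dy ∧ dz.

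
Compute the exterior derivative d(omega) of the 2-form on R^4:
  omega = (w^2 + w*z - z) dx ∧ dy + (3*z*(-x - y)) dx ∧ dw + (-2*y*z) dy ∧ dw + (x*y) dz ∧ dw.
d(omega) = (w - 1) dx ∧ dy ∧ dz + (2*w + 4*z) dx ∧ dy ∧ dw + (3*x + 4*y) dx ∧ dz ∧ dw + (x + 2*y) dy ∧ dz ∧ dw

For a 2-form omega = sum_{i<j} g_{ij} dx_i ∧ dx_j, the exterior derivative is
  d(omega) = sum_{i<j} d(g_{ij}) ∧ dx_i ∧ dx_j = sum_{i<j, k} (∂g_{ij}/∂x_k) dx_k ∧ dx_i ∧ dx_j.
Expand each term, using dx_k ∧ dx_i ∧ dx_j = sgn(permutation) dx_{(a)} ∧ dx_{(b)} ∧ dx_{(c)} with (a < b < c) sorted:
  d(w^2 + w*z - z) includes (∂/∂z)(w^2 + w*z - z) dz = (w - 1) dz, which multiplied by dx ∧ dy gives (w - 1) dx ∧ dy ∧ dz
  d(w^2 + w*z - z) includes (∂/∂w)(w^2 + w*z - z) dw = (2*w + z) dw, which multiplied by dx ∧ dy gives (2*w + z) dx ∧ dy ∧ dw
  d(3*z*(-x - y)) includes (∂/∂y)(3*z*(-x - y)) dy = (-3*z) dy, which multiplied by dx ∧ dw gives (3*z) dx ∧ dy ∧ dw
  d(3*z*(-x - y)) includes (∂/∂z)(3*z*(-x - y)) dz = (-3*x - 3*y) dz, which multiplied by dx ∧ dw gives (3*x + 3*y) dx ∧ dz ∧ dw
  d(-2*y*z) includes (∂/∂z)(-2*y*z) dz = (-2*y) dz, which multiplied by dy ∧ dw gives (2*y) dy ∧ dz ∧ dw
  d(x*y) includes (∂/∂x)(x*y) dx = (y) dx, which multiplied by dz ∧ dw gives (y) dx ∧ dz ∧ dw
  d(x*y) includes (∂/∂y)(x*y) dy = (x) dy, which multiplied by dz ∧ dw gives (x) dy ∧ dz ∧ dw
Collecting like 3-forms: d(omega) = (w - 1) dx ∧ dy ∧ dz + (2*w + 4*z) dx ∧ dy ∧ dw + (3*x + 4*y) dx ∧ dz ∧ dw + (x + 2*y) dy ∧ dz ∧ dw.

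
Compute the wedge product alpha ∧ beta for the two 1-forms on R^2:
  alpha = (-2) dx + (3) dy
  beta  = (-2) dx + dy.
alpha ∧ beta = (4) dx ∧ dy

Distribute the wedge, using dx_i ∧ dx_j = -dx_j ∧ dx_i and dx_i ∧ dx_i = 0. For each pair (i, j) with i < j, the coefficient of dx_i ∧ dx_j in alpha ∧ beta is (alpha_i * beta_j - alpha_j * beta_i). Collecting: alpha ∧ beta = (4) dx ∧ dy.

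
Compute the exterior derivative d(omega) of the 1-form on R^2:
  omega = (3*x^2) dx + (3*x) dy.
d(omega) = (3) dx ∧ dy

For a 1-form omega = sum_i f_i dx_i, the exterior derivative is
  d(omega) = sum_{i < j} (∂f_j/∂x_i - ∂f_i/∂x_j) dx_i ∧ dx_j.
  coefficient of dx ∧ dy: ∂f_2/∂x - ∂f_1/∂y = ∂(3*x)/∂x - ∂(3*x^2)/∂y = 3
Assembling: d(omega) = (3) dx ∧ dy.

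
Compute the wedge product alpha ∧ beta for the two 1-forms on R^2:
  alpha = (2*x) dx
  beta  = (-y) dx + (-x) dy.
alpha ∧ beta = (-2*x^2) dx ∧ dy

Distribute the wedge, using dx_i ∧ dx_j = -dx_j ∧ dx_i and dx_i ∧ dx_i = 0. For each pair (i, j) with i < j, the coefficient of dx_i ∧ dx_j in alpha ∧ beta is (alpha_i * beta_j - alpha_j * beta_i). Collecting: alpha ∧ beta = (-2*x^2) dx ∧ dy.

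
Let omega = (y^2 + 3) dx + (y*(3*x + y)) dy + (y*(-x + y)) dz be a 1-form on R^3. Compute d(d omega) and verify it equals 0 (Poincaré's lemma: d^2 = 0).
d(d omega) = 0

Step 1: d omega = sum_{i<j} (∂f_j/∂x_i - ∂f_i/∂x_j) dx_i ∧ dx_j:
  coeff of dx ∧ dy: y
  coeff of dx ∧ dz: -y
  coeff of dy ∧ dz: -x + 2*y
Step 2: Apply d again to each 2-form coefficient. The only possible 3-form in R^3 is dx ∧ dy ∧ dz, with coefficient
  ∂(coeff of dy∧dz)/∂x - ∂(coeff of dx∧dz)/∂y + ∂(coeff of dx∧dy)/∂z
  = ∂/∂x (-x + 2*y) - ∂/∂y (-y) + ∂/∂z (y).
Each of these terms simplifies to sums of mixed partials that cancel in pairs. The result is 0 (by equality of mixed partials for smooth functions — Schwarz / Clairaut).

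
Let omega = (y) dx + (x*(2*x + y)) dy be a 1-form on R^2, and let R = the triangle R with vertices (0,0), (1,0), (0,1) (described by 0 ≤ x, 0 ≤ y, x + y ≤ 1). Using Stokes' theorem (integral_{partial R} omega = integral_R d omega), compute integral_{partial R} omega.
integral_(partial R) omega = 1/3

Stokes: integral_partial_R omega = integral_R d omega with d omega = (∂Q/∂x - ∂P/∂y) dx ∧ dy.
  ∂Q/∂x = 4*x + y
  ∂P/∂y = 1
  integrand = ∂Q/∂x - ∂P/∂y = 4*x + y - 1.
Integrating over R: integral_0^1 integral_0^{1-x} (4*x + y - 1) dy dx = 1/3.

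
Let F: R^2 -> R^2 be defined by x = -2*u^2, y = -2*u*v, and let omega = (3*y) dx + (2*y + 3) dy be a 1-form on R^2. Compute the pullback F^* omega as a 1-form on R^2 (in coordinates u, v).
F^* omega = (2*v*(12*u^2 + 4*u*v - 3)) du + (2*u*(4*u*v - 3)) dv

Using F^*(f dg) = (f ∘ F) d(g ∘ F), substitute each coordinate x_i by F_i(u, v) in f_i, and replace dx_i by d F_i = (∂F_i/∂u) du + (∂F_i/∂v) dv.
  For the x component: f_1(F) = -6*u*v; d F_1 = (-4*u) du + (0) dv
  For the y component: f_2(F) = -4*u*v + 3; d F_2 = (-2*v) du + (-2*u) dv
Combining and collecting du, dv coefficients:
  coeff of du: 2*v*(12*u^2 + 4*u*v - 3)
  coeff of dv: 2*u*(4*u*v - 3)
F^* omega = (2*v*(12*u^2 + 4*u*v - 3)) du + (2*u*(4*u*v - 3)) dv.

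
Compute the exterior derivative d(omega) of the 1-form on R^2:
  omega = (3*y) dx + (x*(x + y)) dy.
d(omega) = (2*x + y - 3) dx ∧ dy

For a 1-form omega = sum_i f_i dx_i, the exterior derivative is
  d(omega) = sum_{i < j} (∂f_j/∂x_i - ∂f_i/∂x_j) dx_i ∧ dx_j.
  coefficient of dx ∧ dy: ∂f_2/∂x - ∂f_1/∂y = ∂(x*(x + y))/∂x - ∂(3*y)/∂y = 2*x + y - 3
Assembling: d(omega) = (2*x + y - 3) dx ∧ dy.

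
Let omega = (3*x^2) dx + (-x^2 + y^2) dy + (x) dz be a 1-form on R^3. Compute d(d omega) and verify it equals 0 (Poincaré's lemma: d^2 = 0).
d(d omega) = 0

Step 1: d omega = sum_{i<j} (∂f_j/∂x_i - ∂f_i/∂x_j) dx_i ∧ dx_j:
  coeff of dx ∧ dy: -2*x
  coeff of dx ∧ dz: 1
  coeff of dy ∧ dz: 0
Step 2: Apply d again to each 2-form coefficient. The only possible 3-form in R^3 is dx ∧ dy ∧ dz, with coefficient
  ∂(coeff of dy∧dz)/∂x - ∂(coeff of dx∧dz)/∂y + ∂(coeff of dx∧dy)/∂z
  = ∂/∂x (0) - ∂/∂y (1) + ∂/∂z (-2*x).
Each of these terms simplifies to sums of mixed partials that cancel in pairs. The result is 0 (by equality of mixed partials for smooth functions — Schwarz / Clairaut).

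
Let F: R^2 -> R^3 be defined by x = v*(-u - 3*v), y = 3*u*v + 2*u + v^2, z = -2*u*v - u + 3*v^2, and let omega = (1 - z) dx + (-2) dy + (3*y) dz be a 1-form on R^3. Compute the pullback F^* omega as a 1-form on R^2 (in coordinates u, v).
F^* omega = (-20*u*v^2 - 22*u*v - 6*u - 3*v^3 - 3*v^2 - 7*v - 4) du + (-20*u^2*v - 13*u^2 + 39*u*v^2 + 30*u*v - 7*u + 36*v^3 - 10*v) dv

Using F^*(f dg) = (f ∘ F) d(g ∘ F), substitute each coordinate x_i by F_i(u, v) in f_i, and replace dx_i by d F_i = (∂F_i/∂u) du + (∂F_i/∂v) dv.
  For the x component: f_1(F) = 2*u*v + u - 3*v^2 + 1; d F_1 = (-v) du + (-u - 6*v) dv
  For the y component: f_2(F) = -2; d F_2 = (3*v + 2) du + (3*u + 2*v) dv
  For the z component: f_3(F) = 9*u*v + 6*u + 3*v^2; d F_3 = (-2*v - 1) du + (-2*u + 6*v) dv
Combining and collecting du, dv coefficients:
  coeff of du: -20*u*v^2 - 22*u*v - 6*u - 3*v^3 - 3*v^2 - 7*v - 4
  coeff of dv: -20*u^2*v - 13*u^2 + 39*u*v^2 + 30*u*v - 7*u + 36*v^3 - 10*v
F^* omega = (-20*u*v^2 - 22*u*v - 6*u - 3*v^3 - 3*v^2 - 7*v - 4) du + (-20*u^2*v - 13*u^2 + 39*u*v^2 + 30*u*v - 7*u + 36*v^3 - 10*v) dv.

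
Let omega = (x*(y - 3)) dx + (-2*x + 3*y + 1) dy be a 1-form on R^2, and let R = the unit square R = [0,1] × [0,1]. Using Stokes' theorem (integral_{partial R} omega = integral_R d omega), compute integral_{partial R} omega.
integral_(partial R) omega = -5/2

Stokes: integral_partial_R omega = integral_R d omega with d omega = (∂Q/∂x - ∂P/∂y) dx ∧ dy.
  ∂Q/∂x = -2
  ∂P/∂y = x
  integrand = ∂Q/∂x - ∂P/∂y = -x - 2.
Integrating over R: integral_0^1 integral_0^1 (-x - 2) dx dy = -5/2.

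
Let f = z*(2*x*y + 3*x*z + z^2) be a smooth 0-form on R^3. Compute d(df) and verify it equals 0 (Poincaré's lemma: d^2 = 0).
d(df) = 0

Step 1: df = sum_i (∂f/∂x_i) dx_i = (z*(2*y + 3*z)) dx + (2*x*z) dy + (2*x*y + 6*x*z + 3*z^2) dz.
Step 2: Apply d again. Using the 1-form formula, the coefficient of dx ∧ dy in d(df) is ∂^2 f/∂x ∂y - ∂^2 f/∂y ∂x = (2*z) - (2*z) = 0 (equality of mixed partials for smooth f).
Similarly for dx ∧ dz and dy ∧ dz — all coefficients vanish. So d(df) = 0.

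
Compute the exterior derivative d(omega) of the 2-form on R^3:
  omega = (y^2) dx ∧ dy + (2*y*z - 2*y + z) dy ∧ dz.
d(omega) = 0

For a 2-form omega = sum_{i<j} g_{ij} dx_i ∧ dx_j, the exterior derivative is
  d(omega) = sum_{i<j} d(g_{ij}) ∧ dx_i ∧ dx_j = sum_{i<j, k} (∂g_{ij}/∂x_k) dx_k ∧ dx_i ∧ dx_j.
Expand each term, using dx_k ∧ dx_i ∧ dx_j = sgn(permutation) dx_{(a)} ∧ dx_{(b)} ∧ dx_{(c)} with (a < b < c) sorted:

Collecting like 3-forms: d(omega) = 0.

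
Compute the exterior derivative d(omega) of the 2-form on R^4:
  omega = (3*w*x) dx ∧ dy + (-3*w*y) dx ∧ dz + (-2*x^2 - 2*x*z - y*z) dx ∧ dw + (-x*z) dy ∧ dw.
d(omega) = (3*x) dx ∧ dy ∧ dw + (3*w) dx ∧ dy ∧ dz + (2*x - 2*y) dx ∧ dz ∧ dw + (x) dy ∧ dz ∧ dw

For a 2-form omega = sum_{i<j} g_{ij} dx_i ∧ dx_j, the exterior derivative is
  d(omega) = sum_{i<j} d(g_{ij}) ∧ dx_i ∧ dx_j = sum_{i<j, k} (∂g_{ij}/∂x_k) dx_k ∧ dx_i ∧ dx_j.
Expand each term, using dx_k ∧ dx_i ∧ dx_j = sgn(permutation) dx_{(a)} ∧ dx_{(b)} ∧ dx_{(c)} with (a < b < c) sorted:
  d(3*w*x) includes (∂/∂w)(3*w*x) dw = (3*x) dw, which multiplied by dx ∧ dy gives (3*x) dx ∧ dy ∧ dw
  d(-3*w*y) includes (∂/∂y)(-3*w*y) dy = (-3*w) dy, which multiplied by dx ∧ dz gives (3*w) dx ∧ dy ∧ dz
  d(-3*w*y) includes (∂/∂w)(-3*w*y) dw = (-3*y) dw, which multiplied by dx ∧ dz gives (-3*y) dx ∧ dz ∧ dw
  d(-2*x^2 - 2*x*z - y*z) includes (∂/∂y)(-2*x^2 - 2*x*z - y*z) dy = (-z) dy, which multiplied by dx ∧ dw gives (z) dx ∧ dy ∧ dw
  d(-2*x^2 - 2*x*z - y*z) includes (∂/∂z)(-2*x^2 - 2*x*z - y*z) dz = (-2*x - y) dz, which multiplied by dx ∧ dw gives (2*x + y) dx ∧ dz ∧ dw
  d(-x*z) includes (∂/∂x)(-x*z) dx = (-z) dx, which multiplied by dy ∧ dw gives (-z) dx ∧ dy ∧ dw
  d(-x*z) includes (∂/∂z)(-x*z) dz = (-x) dz, which multiplied by dy ∧ dw gives (x) dy ∧ dz ∧ dw
Collecting like 3-forms: d(omega) = (3*x) dx ∧ dy ∧ dw + (3*w) dx ∧ dy ∧ dz + (2*x - 2*y) dx ∧ dz ∧ dw + (x) dy ∧ dz ∧ dw.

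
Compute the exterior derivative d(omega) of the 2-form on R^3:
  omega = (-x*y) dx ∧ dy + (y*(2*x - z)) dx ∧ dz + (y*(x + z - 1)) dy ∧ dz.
d(omega) = (-2*x + y + z) dx ∧ dy ∧ dz

For a 2-form omega = sum_{i<j} g_{ij} dx_i ∧ dx_j, the exterior derivative is
  d(omega) = sum_{i<j} d(g_{ij}) ∧ dx_i ∧ dx_j = sum_{i<j, k} (∂g_{ij}/∂x_k) dx_k ∧ dx_i ∧ dx_j.
Expand each term, using dx_k ∧ dx_i ∧ dx_j = sgn(permutation) dx_{(a)} ∧ dx_{(b)} ∧ dx_{(c)} with (a < b < c) sorted:
  d(y*(2*x - z)) includes (∂/∂y)(y*(2*x - z)) dy = (2*x - z) dy, which multiplied by dx ∧ dz gives (-2*x + z) dx ∧ dy ∧ dz
  d(y*(x + z - 1)) includes (∂/∂x)(y*(x + z - 1)) dx = (y) dx, which multiplied by dy ∧ dz gives (y) dx ∧ dy ∧ dz
Collecting like 3-forms: d(omega) = (-2*x + y + z) dx ∧ dy ∧ dz.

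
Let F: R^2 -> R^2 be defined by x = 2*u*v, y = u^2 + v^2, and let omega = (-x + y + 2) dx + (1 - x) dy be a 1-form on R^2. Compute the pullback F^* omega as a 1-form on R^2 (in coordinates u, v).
F^* omega = (-2*u^2*v - 4*u*v^2 + 2*u + 2*v^3 + 4*v) du + (2*u^3 - 4*u^2*v - 2*u*v^2 + 4*u + 2*v) dv

Using F^*(f dg) = (f ∘ F) d(g ∘ F), substitute each coordinate x_i by F_i(u, v) in f_i, and replace dx_i by d F_i = (∂F_i/∂u) du + (∂F_i/∂v) dv.
  For the x component: f_1(F) = u^2 - 2*u*v + v^2 + 2; d F_1 = (2*v) du + (2*u) dv
  For the y component: f_2(F) = -2*u*v + 1; d F_2 = (2*u) du + (2*v) dv
Combining and collecting du, dv coefficients:
  coeff of du: -2*u^2*v - 4*u*v^2 + 2*u + 2*v^3 + 4*v
  coeff of dv: 2*u^3 - 4*u^2*v - 2*u*v^2 + 4*u + 2*v
F^* omega = (-2*u^2*v - 4*u*v^2 + 2*u + 2*v^3 + 4*v) du + (2*u^3 - 4*u^2*v - 2*u*v^2 + 4*u + 2*v) dv.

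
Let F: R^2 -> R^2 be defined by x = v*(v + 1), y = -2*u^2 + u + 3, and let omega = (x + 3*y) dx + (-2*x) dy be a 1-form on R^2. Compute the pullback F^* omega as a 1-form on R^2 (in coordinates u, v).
F^* omega = (2*v*(4*u*v + 4*u - v - 1)) du + (-12*u^2*v - 6*u^2 + 6*u*v + 3*u + 2*v^3 + 3*v^2 + 19*v + 9) dv

Using F^*(f dg) = (f ∘ F) d(g ∘ F), substitute each coordinate x_i by F_i(u, v) in f_i, and replace dx_i by d F_i = (∂F_i/∂u) du + (∂F_i/∂v) dv.
  For the x component: f_1(F) = -6*u^2 + 3*u + v^2 + v + 9; d F_1 = (0) du + (2*v + 1) dv
  For the y component: f_2(F) = 2*v*(-v - 1); d F_2 = (1 - 4*u) du + (0) dv
Combining and collecting du, dv coefficients:
  coeff of du: 2*v*(4*u*v + 4*u - v - 1)
  coeff of dv: -12*u^2*v - 6*u^2 + 6*u*v + 3*u + 2*v^3 + 3*v^2 + 19*v + 9
F^* omega = (2*v*(4*u*v + 4*u - v - 1)) du + (-12*u^2*v - 6*u^2 + 6*u*v + 3*u + 2*v^3 + 3*v^2 + 19*v + 9) dv.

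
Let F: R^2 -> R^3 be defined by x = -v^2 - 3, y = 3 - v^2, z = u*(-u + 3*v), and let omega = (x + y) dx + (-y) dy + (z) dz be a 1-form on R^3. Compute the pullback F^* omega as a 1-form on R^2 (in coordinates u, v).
F^* omega = (u*(2*u^2 - 9*u*v + 9*v^2)) du + (-3*u^3 + 9*u^2*v + 2*v^3 + 6*v) dv

Using F^*(f dg) = (f ∘ F) d(g ∘ F), substitute each coordinate x_i by F_i(u, v) in f_i, and replace dx_i by d F_i = (∂F_i/∂u) du + (∂F_i/∂v) dv.
  For the x component: f_1(F) = -2*v^2; d F_1 = (0) du + (-2*v) dv
  For the y component: f_2(F) = v^2 - 3; d F_2 = (0) du + (-2*v) dv
  For the z component: f_3(F) = u*(-u + 3*v); d F_3 = (-2*u + 3*v) du + (3*u) dv
Combining and collecting du, dv coefficients:
  coeff of du: u*(2*u^2 - 9*u*v + 9*v^2)
  coeff of dv: -3*u^3 + 9*u^2*v + 2*v^3 + 6*v
F^* omega = (u*(2*u^2 - 9*u*v + 9*v^2)) du + (-3*u^3 + 9*u^2*v + 2*v^3 + 6*v) dv.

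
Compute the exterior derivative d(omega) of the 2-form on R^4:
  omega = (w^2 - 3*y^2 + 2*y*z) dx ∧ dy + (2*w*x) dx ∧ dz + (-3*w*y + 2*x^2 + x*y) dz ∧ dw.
d(omega) = (2*y) dx ∧ dy ∧ dz + (2*w) dx ∧ dy ∧ dw + (6*x + y) dx ∧ dz ∧ dw + (-3*w + x) dy ∧ dz ∧ dw

For a 2-form omega = sum_{i<j} g_{ij} dx_i ∧ dx_j, the exterior derivative is
  d(omega) = sum_{i<j} d(g_{ij}) ∧ dx_i ∧ dx_j = sum_{i<j, k} (∂g_{ij}/∂x_k) dx_k ∧ dx_i ∧ dx_j.
Expand each term, using dx_k ∧ dx_i ∧ dx_j = sgn(permutation) dx_{(a)} ∧ dx_{(b)} ∧ dx_{(c)} with (a < b < c) sorted:
  d(w^2 - 3*y^2 + 2*y*z) includes (∂/∂z)(w^2 - 3*y^2 + 2*y*z) dz = (2*y) dz, which multiplied by dx ∧ dy gives (2*y) dx ∧ dy ∧ dz
  d(w^2 - 3*y^2 + 2*y*z) includes (∂/∂w)(w^2 - 3*y^2 + 2*y*z) dw = (2*w) dw, which multiplied by dx ∧ dy gives (2*w) dx ∧ dy ∧ dw
  d(2*w*x) includes (∂/∂w)(2*w*x) dw = (2*x) dw, which multiplied by dx ∧ dz gives (2*x) dx ∧ dz ∧ dw
  d(-3*w*y + 2*x^2 + x*y) includes (∂/∂x)(-3*w*y + 2*x^2 + x*y) dx = (4*x + y) dx, which multiplied by dz ∧ dw gives (4*x + y) dx ∧ dz ∧ dw
  d(-3*w*y + 2*x^2 + x*y) includes (∂/∂y)(-3*w*y + 2*x^2 + x*y) dy = (-3*w + x) dy, which multiplied by dz ∧ dw gives (-3*w + x) dy ∧ dz ∧ dw
Collecting like 3-forms: d(omega) = (2*y) dx ∧ dy ∧ dz + (2*w) dx ∧ dy ∧ dw + (6*x + y) dx ∧ dz ∧ dw + (-3*w + x) dy ∧ dz ∧ dw.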